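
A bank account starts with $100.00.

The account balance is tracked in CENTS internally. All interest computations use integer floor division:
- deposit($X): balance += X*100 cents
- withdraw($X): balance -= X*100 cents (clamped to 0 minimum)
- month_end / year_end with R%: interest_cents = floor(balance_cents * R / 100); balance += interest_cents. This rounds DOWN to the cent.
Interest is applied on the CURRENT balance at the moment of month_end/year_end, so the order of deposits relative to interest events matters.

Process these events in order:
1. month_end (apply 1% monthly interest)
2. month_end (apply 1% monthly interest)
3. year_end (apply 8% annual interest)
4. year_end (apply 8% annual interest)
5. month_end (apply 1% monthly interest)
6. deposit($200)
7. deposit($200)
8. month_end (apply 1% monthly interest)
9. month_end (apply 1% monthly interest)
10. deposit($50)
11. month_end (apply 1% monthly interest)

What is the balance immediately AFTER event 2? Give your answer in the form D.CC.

After 1 (month_end (apply 1% monthly interest)): balance=$101.00 total_interest=$1.00
After 2 (month_end (apply 1% monthly interest)): balance=$102.01 total_interest=$2.01

Answer: 102.01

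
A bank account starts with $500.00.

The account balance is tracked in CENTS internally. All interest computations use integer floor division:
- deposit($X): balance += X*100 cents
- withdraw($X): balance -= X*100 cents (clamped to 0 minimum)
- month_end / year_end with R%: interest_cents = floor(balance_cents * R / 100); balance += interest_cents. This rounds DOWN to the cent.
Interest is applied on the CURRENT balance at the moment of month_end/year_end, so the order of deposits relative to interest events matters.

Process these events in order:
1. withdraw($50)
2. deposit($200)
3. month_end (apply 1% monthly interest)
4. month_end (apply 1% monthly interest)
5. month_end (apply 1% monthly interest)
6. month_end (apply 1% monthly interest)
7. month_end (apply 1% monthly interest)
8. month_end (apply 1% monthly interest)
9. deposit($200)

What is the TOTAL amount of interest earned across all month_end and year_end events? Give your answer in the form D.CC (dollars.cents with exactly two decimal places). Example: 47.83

After 1 (withdraw($50)): balance=$450.00 total_interest=$0.00
After 2 (deposit($200)): balance=$650.00 total_interest=$0.00
After 3 (month_end (apply 1% monthly interest)): balance=$656.50 total_interest=$6.50
After 4 (month_end (apply 1% monthly interest)): balance=$663.06 total_interest=$13.06
After 5 (month_end (apply 1% monthly interest)): balance=$669.69 total_interest=$19.69
After 6 (month_end (apply 1% monthly interest)): balance=$676.38 total_interest=$26.38
After 7 (month_end (apply 1% monthly interest)): balance=$683.14 total_interest=$33.14
After 8 (month_end (apply 1% monthly interest)): balance=$689.97 total_interest=$39.97
After 9 (deposit($200)): balance=$889.97 total_interest=$39.97

Answer: 39.97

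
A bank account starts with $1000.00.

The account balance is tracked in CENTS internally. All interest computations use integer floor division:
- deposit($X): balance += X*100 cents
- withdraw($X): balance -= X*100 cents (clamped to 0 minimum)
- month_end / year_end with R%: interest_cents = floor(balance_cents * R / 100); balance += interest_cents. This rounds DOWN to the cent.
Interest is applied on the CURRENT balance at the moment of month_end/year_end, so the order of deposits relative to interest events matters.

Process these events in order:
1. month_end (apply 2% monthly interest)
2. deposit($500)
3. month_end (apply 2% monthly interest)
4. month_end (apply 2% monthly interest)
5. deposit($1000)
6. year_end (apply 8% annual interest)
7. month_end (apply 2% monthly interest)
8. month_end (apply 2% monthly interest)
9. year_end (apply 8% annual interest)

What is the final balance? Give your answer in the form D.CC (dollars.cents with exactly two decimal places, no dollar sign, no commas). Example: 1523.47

After 1 (month_end (apply 2% monthly interest)): balance=$1020.00 total_interest=$20.00
After 2 (deposit($500)): balance=$1520.00 total_interest=$20.00
After 3 (month_end (apply 2% monthly interest)): balance=$1550.40 total_interest=$50.40
After 4 (month_end (apply 2% monthly interest)): balance=$1581.40 total_interest=$81.40
After 5 (deposit($1000)): balance=$2581.40 total_interest=$81.40
After 6 (year_end (apply 8% annual interest)): balance=$2787.91 total_interest=$287.91
After 7 (month_end (apply 2% monthly interest)): balance=$2843.66 total_interest=$343.66
After 8 (month_end (apply 2% monthly interest)): balance=$2900.53 total_interest=$400.53
After 9 (year_end (apply 8% annual interest)): balance=$3132.57 total_interest=$632.57

Answer: 3132.57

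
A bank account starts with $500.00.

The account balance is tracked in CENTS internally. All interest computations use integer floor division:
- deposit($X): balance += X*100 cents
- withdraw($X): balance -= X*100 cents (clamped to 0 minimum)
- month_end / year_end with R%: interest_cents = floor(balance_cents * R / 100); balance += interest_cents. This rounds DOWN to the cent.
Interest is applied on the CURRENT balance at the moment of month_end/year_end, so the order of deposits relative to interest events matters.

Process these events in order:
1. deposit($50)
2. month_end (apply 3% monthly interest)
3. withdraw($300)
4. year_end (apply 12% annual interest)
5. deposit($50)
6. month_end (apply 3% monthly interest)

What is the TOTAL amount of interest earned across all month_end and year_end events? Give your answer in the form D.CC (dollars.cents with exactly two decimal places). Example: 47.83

Answer: 58.93

Derivation:
After 1 (deposit($50)): balance=$550.00 total_interest=$0.00
After 2 (month_end (apply 3% monthly interest)): balance=$566.50 total_interest=$16.50
After 3 (withdraw($300)): balance=$266.50 total_interest=$16.50
After 4 (year_end (apply 12% annual interest)): balance=$298.48 total_interest=$48.48
After 5 (deposit($50)): balance=$348.48 total_interest=$48.48
After 6 (month_end (apply 3% monthly interest)): balance=$358.93 total_interest=$58.93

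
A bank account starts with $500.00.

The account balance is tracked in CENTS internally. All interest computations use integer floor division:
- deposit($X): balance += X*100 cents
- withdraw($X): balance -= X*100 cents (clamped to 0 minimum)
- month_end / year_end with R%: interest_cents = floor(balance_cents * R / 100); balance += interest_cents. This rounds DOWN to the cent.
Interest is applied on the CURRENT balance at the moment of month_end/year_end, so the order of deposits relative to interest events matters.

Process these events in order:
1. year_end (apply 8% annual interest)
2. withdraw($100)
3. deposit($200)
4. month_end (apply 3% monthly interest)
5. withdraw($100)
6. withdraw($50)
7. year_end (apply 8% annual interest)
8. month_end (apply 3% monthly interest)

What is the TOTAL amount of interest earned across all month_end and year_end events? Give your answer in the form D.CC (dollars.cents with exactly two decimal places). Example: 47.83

After 1 (year_end (apply 8% annual interest)): balance=$540.00 total_interest=$40.00
After 2 (withdraw($100)): balance=$440.00 total_interest=$40.00
After 3 (deposit($200)): balance=$640.00 total_interest=$40.00
After 4 (month_end (apply 3% monthly interest)): balance=$659.20 total_interest=$59.20
After 5 (withdraw($100)): balance=$559.20 total_interest=$59.20
After 6 (withdraw($50)): balance=$509.20 total_interest=$59.20
After 7 (year_end (apply 8% annual interest)): balance=$549.93 total_interest=$99.93
After 8 (month_end (apply 3% monthly interest)): balance=$566.42 total_interest=$116.42

Answer: 116.42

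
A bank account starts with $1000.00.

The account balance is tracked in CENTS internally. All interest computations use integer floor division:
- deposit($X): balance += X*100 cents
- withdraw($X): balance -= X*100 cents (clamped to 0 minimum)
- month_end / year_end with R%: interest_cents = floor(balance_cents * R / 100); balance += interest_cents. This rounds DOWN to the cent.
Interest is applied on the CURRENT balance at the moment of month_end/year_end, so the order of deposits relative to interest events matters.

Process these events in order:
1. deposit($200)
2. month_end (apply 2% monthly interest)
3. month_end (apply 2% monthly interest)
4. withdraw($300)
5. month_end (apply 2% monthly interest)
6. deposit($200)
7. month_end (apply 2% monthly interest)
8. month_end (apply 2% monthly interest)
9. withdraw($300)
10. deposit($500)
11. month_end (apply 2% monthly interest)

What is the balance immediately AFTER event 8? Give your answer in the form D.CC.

Answer: 1214.59

Derivation:
After 1 (deposit($200)): balance=$1200.00 total_interest=$0.00
After 2 (month_end (apply 2% monthly interest)): balance=$1224.00 total_interest=$24.00
After 3 (month_end (apply 2% monthly interest)): balance=$1248.48 total_interest=$48.48
After 4 (withdraw($300)): balance=$948.48 total_interest=$48.48
After 5 (month_end (apply 2% monthly interest)): balance=$967.44 total_interest=$67.44
After 6 (deposit($200)): balance=$1167.44 total_interest=$67.44
After 7 (month_end (apply 2% monthly interest)): balance=$1190.78 total_interest=$90.78
After 8 (month_end (apply 2% monthly interest)): balance=$1214.59 total_interest=$114.59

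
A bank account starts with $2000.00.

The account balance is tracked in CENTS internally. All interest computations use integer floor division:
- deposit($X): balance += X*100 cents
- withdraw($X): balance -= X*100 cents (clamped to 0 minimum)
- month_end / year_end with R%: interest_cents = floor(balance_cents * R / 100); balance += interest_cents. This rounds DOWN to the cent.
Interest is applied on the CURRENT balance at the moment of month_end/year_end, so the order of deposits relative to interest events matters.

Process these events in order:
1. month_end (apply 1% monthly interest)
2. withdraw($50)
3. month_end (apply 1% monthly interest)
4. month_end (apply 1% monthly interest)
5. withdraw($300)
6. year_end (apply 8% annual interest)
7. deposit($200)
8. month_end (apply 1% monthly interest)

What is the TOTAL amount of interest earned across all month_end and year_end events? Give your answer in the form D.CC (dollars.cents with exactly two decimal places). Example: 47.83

Answer: 216.81

Derivation:
After 1 (month_end (apply 1% monthly interest)): balance=$2020.00 total_interest=$20.00
After 2 (withdraw($50)): balance=$1970.00 total_interest=$20.00
After 3 (month_end (apply 1% monthly interest)): balance=$1989.70 total_interest=$39.70
After 4 (month_end (apply 1% monthly interest)): balance=$2009.59 total_interest=$59.59
After 5 (withdraw($300)): balance=$1709.59 total_interest=$59.59
After 6 (year_end (apply 8% annual interest)): balance=$1846.35 total_interest=$196.35
After 7 (deposit($200)): balance=$2046.35 total_interest=$196.35
After 8 (month_end (apply 1% monthly interest)): balance=$2066.81 total_interest=$216.81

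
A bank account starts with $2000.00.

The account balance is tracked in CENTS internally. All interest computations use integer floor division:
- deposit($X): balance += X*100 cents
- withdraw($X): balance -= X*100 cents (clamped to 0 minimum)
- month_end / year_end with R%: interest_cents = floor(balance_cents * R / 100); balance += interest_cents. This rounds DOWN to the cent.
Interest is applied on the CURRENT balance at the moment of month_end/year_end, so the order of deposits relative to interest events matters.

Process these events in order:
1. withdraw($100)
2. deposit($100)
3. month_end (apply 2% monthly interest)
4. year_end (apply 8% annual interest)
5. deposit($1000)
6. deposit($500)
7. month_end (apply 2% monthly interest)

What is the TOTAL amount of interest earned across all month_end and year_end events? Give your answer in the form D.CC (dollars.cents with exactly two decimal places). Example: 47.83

After 1 (withdraw($100)): balance=$1900.00 total_interest=$0.00
After 2 (deposit($100)): balance=$2000.00 total_interest=$0.00
After 3 (month_end (apply 2% monthly interest)): balance=$2040.00 total_interest=$40.00
After 4 (year_end (apply 8% annual interest)): balance=$2203.20 total_interest=$203.20
After 5 (deposit($1000)): balance=$3203.20 total_interest=$203.20
After 6 (deposit($500)): balance=$3703.20 total_interest=$203.20
After 7 (month_end (apply 2% monthly interest)): balance=$3777.26 total_interest=$277.26

Answer: 277.26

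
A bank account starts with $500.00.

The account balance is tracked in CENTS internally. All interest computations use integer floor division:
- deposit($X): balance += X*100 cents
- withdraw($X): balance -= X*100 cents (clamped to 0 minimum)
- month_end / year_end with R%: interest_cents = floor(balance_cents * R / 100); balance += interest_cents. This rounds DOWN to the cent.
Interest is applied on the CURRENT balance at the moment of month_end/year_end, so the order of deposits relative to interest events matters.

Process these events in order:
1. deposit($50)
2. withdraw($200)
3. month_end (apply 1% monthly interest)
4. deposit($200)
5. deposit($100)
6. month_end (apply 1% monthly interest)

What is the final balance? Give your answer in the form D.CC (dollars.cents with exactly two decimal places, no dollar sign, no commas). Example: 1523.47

After 1 (deposit($50)): balance=$550.00 total_interest=$0.00
After 2 (withdraw($200)): balance=$350.00 total_interest=$0.00
After 3 (month_end (apply 1% monthly interest)): balance=$353.50 total_interest=$3.50
After 4 (deposit($200)): balance=$553.50 total_interest=$3.50
After 5 (deposit($100)): balance=$653.50 total_interest=$3.50
After 6 (month_end (apply 1% monthly interest)): balance=$660.03 total_interest=$10.03

Answer: 660.03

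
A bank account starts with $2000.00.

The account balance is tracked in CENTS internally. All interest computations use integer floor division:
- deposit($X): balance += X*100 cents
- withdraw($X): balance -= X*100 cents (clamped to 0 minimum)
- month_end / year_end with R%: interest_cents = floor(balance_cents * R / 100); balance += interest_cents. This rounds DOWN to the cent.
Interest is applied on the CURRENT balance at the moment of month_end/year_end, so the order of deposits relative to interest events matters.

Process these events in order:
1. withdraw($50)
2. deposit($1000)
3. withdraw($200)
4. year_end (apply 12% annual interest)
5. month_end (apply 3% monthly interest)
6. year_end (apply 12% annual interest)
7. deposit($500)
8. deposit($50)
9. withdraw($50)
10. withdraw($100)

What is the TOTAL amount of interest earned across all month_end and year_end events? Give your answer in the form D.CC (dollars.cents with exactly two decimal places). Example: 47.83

After 1 (withdraw($50)): balance=$1950.00 total_interest=$0.00
After 2 (deposit($1000)): balance=$2950.00 total_interest=$0.00
After 3 (withdraw($200)): balance=$2750.00 total_interest=$0.00
After 4 (year_end (apply 12% annual interest)): balance=$3080.00 total_interest=$330.00
After 5 (month_end (apply 3% monthly interest)): balance=$3172.40 total_interest=$422.40
After 6 (year_end (apply 12% annual interest)): balance=$3553.08 total_interest=$803.08
After 7 (deposit($500)): balance=$4053.08 total_interest=$803.08
After 8 (deposit($50)): balance=$4103.08 total_interest=$803.08
After 9 (withdraw($50)): balance=$4053.08 total_interest=$803.08
After 10 (withdraw($100)): balance=$3953.08 total_interest=$803.08

Answer: 803.08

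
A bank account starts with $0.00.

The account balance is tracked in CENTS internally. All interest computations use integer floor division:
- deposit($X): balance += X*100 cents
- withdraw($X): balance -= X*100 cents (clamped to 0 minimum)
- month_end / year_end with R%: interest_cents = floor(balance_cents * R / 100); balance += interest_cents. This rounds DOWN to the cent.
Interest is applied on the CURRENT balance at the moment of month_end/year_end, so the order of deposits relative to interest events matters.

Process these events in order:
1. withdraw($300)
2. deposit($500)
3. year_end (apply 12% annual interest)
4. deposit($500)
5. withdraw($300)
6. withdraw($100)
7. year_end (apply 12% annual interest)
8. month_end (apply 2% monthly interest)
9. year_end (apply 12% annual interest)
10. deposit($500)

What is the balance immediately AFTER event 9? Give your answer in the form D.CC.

Answer: 844.45

Derivation:
After 1 (withdraw($300)): balance=$0.00 total_interest=$0.00
After 2 (deposit($500)): balance=$500.00 total_interest=$0.00
After 3 (year_end (apply 12% annual interest)): balance=$560.00 total_interest=$60.00
After 4 (deposit($500)): balance=$1060.00 total_interest=$60.00
After 5 (withdraw($300)): balance=$760.00 total_interest=$60.00
After 6 (withdraw($100)): balance=$660.00 total_interest=$60.00
After 7 (year_end (apply 12% annual interest)): balance=$739.20 total_interest=$139.20
After 8 (month_end (apply 2% monthly interest)): balance=$753.98 total_interest=$153.98
After 9 (year_end (apply 12% annual interest)): balance=$844.45 total_interest=$244.45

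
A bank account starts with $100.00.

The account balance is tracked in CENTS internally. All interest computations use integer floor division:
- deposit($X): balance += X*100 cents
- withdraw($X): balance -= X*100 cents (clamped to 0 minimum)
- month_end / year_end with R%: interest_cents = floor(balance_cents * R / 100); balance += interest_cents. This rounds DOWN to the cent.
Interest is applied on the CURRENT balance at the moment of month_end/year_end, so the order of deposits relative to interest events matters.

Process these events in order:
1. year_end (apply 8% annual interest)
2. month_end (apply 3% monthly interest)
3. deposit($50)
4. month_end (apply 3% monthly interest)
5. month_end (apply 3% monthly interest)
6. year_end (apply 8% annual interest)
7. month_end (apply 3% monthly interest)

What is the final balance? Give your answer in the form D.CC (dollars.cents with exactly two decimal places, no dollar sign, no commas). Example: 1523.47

After 1 (year_end (apply 8% annual interest)): balance=$108.00 total_interest=$8.00
After 2 (month_end (apply 3% monthly interest)): balance=$111.24 total_interest=$11.24
After 3 (deposit($50)): balance=$161.24 total_interest=$11.24
After 4 (month_end (apply 3% monthly interest)): balance=$166.07 total_interest=$16.07
After 5 (month_end (apply 3% monthly interest)): balance=$171.05 total_interest=$21.05
After 6 (year_end (apply 8% annual interest)): balance=$184.73 total_interest=$34.73
After 7 (month_end (apply 3% monthly interest)): balance=$190.27 total_interest=$40.27

Answer: 190.27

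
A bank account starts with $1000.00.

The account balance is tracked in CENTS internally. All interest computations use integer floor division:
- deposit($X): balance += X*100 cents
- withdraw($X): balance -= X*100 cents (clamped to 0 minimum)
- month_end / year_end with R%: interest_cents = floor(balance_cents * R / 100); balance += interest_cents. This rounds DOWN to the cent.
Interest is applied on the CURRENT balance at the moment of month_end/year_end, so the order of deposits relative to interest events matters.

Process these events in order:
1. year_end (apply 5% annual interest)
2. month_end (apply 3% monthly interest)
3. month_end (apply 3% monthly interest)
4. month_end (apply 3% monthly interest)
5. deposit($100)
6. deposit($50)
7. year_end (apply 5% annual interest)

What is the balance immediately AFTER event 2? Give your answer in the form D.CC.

Answer: 1081.50

Derivation:
After 1 (year_end (apply 5% annual interest)): balance=$1050.00 total_interest=$50.00
After 2 (month_end (apply 3% monthly interest)): balance=$1081.50 total_interest=$81.50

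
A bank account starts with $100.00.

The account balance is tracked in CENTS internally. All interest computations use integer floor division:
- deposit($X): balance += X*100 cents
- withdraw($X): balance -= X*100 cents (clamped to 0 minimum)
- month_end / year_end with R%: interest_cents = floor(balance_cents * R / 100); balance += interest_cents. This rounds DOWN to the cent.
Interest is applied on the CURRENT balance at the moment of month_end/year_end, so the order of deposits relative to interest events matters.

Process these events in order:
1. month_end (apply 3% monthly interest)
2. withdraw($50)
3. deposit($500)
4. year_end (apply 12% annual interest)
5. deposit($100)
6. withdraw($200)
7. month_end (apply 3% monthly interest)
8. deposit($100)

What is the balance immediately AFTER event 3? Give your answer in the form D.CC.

After 1 (month_end (apply 3% monthly interest)): balance=$103.00 total_interest=$3.00
After 2 (withdraw($50)): balance=$53.00 total_interest=$3.00
After 3 (deposit($500)): balance=$553.00 total_interest=$3.00

Answer: 553.00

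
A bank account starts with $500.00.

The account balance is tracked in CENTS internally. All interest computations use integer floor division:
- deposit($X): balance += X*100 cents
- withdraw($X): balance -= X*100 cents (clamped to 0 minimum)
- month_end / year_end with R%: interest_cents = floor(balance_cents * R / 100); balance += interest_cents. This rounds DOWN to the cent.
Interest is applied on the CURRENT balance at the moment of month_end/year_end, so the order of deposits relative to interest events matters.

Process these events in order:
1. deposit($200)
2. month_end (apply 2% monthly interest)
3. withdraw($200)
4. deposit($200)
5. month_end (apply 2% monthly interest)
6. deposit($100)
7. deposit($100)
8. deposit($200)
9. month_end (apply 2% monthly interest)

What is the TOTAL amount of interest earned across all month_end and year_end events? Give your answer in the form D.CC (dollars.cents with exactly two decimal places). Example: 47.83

After 1 (deposit($200)): balance=$700.00 total_interest=$0.00
After 2 (month_end (apply 2% monthly interest)): balance=$714.00 total_interest=$14.00
After 3 (withdraw($200)): balance=$514.00 total_interest=$14.00
After 4 (deposit($200)): balance=$714.00 total_interest=$14.00
After 5 (month_end (apply 2% monthly interest)): balance=$728.28 total_interest=$28.28
After 6 (deposit($100)): balance=$828.28 total_interest=$28.28
After 7 (deposit($100)): balance=$928.28 total_interest=$28.28
After 8 (deposit($200)): balance=$1128.28 total_interest=$28.28
After 9 (month_end (apply 2% monthly interest)): balance=$1150.84 total_interest=$50.84

Answer: 50.84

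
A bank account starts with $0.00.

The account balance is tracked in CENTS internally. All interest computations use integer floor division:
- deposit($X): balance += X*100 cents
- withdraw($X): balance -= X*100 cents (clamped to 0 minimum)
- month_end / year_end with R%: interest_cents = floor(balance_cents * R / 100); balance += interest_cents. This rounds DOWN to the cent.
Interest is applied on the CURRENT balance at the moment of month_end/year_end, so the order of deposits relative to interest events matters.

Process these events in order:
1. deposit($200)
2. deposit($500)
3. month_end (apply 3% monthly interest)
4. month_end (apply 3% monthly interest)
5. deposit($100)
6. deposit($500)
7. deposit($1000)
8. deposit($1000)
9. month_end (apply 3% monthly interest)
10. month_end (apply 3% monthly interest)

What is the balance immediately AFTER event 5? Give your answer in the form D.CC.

Answer: 842.63

Derivation:
After 1 (deposit($200)): balance=$200.00 total_interest=$0.00
After 2 (deposit($500)): balance=$700.00 total_interest=$0.00
After 3 (month_end (apply 3% monthly interest)): balance=$721.00 total_interest=$21.00
After 4 (month_end (apply 3% monthly interest)): balance=$742.63 total_interest=$42.63
After 5 (deposit($100)): balance=$842.63 total_interest=$42.63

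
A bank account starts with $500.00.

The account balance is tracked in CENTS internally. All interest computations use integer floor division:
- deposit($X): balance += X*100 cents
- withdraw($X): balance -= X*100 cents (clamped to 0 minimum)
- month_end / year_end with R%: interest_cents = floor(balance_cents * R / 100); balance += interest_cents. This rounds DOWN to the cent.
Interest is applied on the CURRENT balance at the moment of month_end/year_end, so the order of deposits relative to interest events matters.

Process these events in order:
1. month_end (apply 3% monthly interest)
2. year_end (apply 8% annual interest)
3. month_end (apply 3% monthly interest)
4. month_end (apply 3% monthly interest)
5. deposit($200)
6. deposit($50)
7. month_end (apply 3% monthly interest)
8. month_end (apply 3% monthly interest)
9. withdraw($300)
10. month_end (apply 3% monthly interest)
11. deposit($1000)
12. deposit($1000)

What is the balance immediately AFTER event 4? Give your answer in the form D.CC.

Answer: 590.06

Derivation:
After 1 (month_end (apply 3% monthly interest)): balance=$515.00 total_interest=$15.00
After 2 (year_end (apply 8% annual interest)): balance=$556.20 total_interest=$56.20
After 3 (month_end (apply 3% monthly interest)): balance=$572.88 total_interest=$72.88
After 4 (month_end (apply 3% monthly interest)): balance=$590.06 total_interest=$90.06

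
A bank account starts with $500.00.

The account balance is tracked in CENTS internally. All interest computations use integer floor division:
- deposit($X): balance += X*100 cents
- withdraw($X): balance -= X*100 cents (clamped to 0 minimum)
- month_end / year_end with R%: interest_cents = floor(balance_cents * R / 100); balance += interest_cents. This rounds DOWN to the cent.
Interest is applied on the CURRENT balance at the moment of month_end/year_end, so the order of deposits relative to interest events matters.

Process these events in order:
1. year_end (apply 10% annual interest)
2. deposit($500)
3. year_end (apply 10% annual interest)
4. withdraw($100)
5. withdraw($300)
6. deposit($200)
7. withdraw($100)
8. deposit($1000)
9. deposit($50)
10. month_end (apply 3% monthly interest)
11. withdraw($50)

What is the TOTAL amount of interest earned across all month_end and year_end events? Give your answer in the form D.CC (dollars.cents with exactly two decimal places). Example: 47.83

After 1 (year_end (apply 10% annual interest)): balance=$550.00 total_interest=$50.00
After 2 (deposit($500)): balance=$1050.00 total_interest=$50.00
After 3 (year_end (apply 10% annual interest)): balance=$1155.00 total_interest=$155.00
After 4 (withdraw($100)): balance=$1055.00 total_interest=$155.00
After 5 (withdraw($300)): balance=$755.00 total_interest=$155.00
After 6 (deposit($200)): balance=$955.00 total_interest=$155.00
After 7 (withdraw($100)): balance=$855.00 total_interest=$155.00
After 8 (deposit($1000)): balance=$1855.00 total_interest=$155.00
After 9 (deposit($50)): balance=$1905.00 total_interest=$155.00
After 10 (month_end (apply 3% monthly interest)): balance=$1962.15 total_interest=$212.15
After 11 (withdraw($50)): balance=$1912.15 total_interest=$212.15

Answer: 212.15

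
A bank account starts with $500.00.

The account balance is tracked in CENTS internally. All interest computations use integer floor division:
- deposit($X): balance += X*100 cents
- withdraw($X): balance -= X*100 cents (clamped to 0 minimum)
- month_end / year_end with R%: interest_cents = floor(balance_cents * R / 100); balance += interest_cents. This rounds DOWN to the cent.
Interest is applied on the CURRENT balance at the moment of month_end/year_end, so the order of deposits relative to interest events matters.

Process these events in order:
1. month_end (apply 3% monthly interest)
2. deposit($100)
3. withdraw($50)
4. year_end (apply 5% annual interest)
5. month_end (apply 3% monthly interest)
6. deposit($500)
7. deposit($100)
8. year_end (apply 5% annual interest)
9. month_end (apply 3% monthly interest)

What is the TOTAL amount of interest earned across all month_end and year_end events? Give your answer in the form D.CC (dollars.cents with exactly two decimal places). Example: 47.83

Answer: 159.73

Derivation:
After 1 (month_end (apply 3% monthly interest)): balance=$515.00 total_interest=$15.00
After 2 (deposit($100)): balance=$615.00 total_interest=$15.00
After 3 (withdraw($50)): balance=$565.00 total_interest=$15.00
After 4 (year_end (apply 5% annual interest)): balance=$593.25 total_interest=$43.25
After 5 (month_end (apply 3% monthly interest)): balance=$611.04 total_interest=$61.04
After 6 (deposit($500)): balance=$1111.04 total_interest=$61.04
After 7 (deposit($100)): balance=$1211.04 total_interest=$61.04
After 8 (year_end (apply 5% annual interest)): balance=$1271.59 total_interest=$121.59
After 9 (month_end (apply 3% monthly interest)): balance=$1309.73 total_interest=$159.73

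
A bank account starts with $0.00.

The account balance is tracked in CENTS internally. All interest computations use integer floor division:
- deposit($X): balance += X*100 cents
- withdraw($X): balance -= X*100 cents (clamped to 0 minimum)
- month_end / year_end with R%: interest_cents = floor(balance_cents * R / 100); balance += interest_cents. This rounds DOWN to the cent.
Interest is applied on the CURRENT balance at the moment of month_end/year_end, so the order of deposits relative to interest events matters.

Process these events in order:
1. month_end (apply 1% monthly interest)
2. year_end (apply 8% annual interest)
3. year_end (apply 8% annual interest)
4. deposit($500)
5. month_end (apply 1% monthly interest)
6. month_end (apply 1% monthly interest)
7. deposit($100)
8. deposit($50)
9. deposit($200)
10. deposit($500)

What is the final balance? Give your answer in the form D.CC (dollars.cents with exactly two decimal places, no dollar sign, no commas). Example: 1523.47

Answer: 1360.05

Derivation:
After 1 (month_end (apply 1% monthly interest)): balance=$0.00 total_interest=$0.00
After 2 (year_end (apply 8% annual interest)): balance=$0.00 total_interest=$0.00
After 3 (year_end (apply 8% annual interest)): balance=$0.00 total_interest=$0.00
After 4 (deposit($500)): balance=$500.00 total_interest=$0.00
After 5 (month_end (apply 1% monthly interest)): balance=$505.00 total_interest=$5.00
After 6 (month_end (apply 1% monthly interest)): balance=$510.05 total_interest=$10.05
After 7 (deposit($100)): balance=$610.05 total_interest=$10.05
After 8 (deposit($50)): balance=$660.05 total_interest=$10.05
After 9 (deposit($200)): balance=$860.05 total_interest=$10.05
After 10 (deposit($500)): balance=$1360.05 total_interest=$10.05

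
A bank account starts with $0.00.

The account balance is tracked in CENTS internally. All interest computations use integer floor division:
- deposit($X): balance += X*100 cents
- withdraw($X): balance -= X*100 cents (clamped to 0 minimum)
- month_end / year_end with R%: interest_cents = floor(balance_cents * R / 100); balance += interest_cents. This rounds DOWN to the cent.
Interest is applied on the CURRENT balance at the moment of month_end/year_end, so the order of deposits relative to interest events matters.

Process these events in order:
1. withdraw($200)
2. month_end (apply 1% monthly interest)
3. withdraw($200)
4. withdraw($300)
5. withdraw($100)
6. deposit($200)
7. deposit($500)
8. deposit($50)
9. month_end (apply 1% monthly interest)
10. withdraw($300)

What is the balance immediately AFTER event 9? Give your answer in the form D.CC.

Answer: 757.50

Derivation:
After 1 (withdraw($200)): balance=$0.00 total_interest=$0.00
After 2 (month_end (apply 1% monthly interest)): balance=$0.00 total_interest=$0.00
After 3 (withdraw($200)): balance=$0.00 total_interest=$0.00
After 4 (withdraw($300)): balance=$0.00 total_interest=$0.00
After 5 (withdraw($100)): balance=$0.00 total_interest=$0.00
After 6 (deposit($200)): balance=$200.00 total_interest=$0.00
After 7 (deposit($500)): balance=$700.00 total_interest=$0.00
After 8 (deposit($50)): balance=$750.00 total_interest=$0.00
After 9 (month_end (apply 1% monthly interest)): balance=$757.50 total_interest=$7.50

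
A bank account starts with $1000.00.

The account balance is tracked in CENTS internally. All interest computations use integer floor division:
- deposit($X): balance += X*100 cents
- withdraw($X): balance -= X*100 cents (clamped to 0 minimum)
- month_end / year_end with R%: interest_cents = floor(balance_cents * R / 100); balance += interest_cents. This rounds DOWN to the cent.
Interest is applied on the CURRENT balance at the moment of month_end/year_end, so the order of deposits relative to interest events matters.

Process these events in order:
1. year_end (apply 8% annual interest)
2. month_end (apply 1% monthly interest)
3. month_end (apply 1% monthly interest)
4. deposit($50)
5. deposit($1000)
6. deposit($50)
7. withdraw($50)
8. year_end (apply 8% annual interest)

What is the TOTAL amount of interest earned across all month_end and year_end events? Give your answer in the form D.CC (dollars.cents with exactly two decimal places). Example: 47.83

Answer: 273.83

Derivation:
After 1 (year_end (apply 8% annual interest)): balance=$1080.00 total_interest=$80.00
After 2 (month_end (apply 1% monthly interest)): balance=$1090.80 total_interest=$90.80
After 3 (month_end (apply 1% monthly interest)): balance=$1101.70 total_interest=$101.70
After 4 (deposit($50)): balance=$1151.70 total_interest=$101.70
After 5 (deposit($1000)): balance=$2151.70 total_interest=$101.70
After 6 (deposit($50)): balance=$2201.70 total_interest=$101.70
After 7 (withdraw($50)): balance=$2151.70 total_interest=$101.70
After 8 (year_end (apply 8% annual interest)): balance=$2323.83 total_interest=$273.83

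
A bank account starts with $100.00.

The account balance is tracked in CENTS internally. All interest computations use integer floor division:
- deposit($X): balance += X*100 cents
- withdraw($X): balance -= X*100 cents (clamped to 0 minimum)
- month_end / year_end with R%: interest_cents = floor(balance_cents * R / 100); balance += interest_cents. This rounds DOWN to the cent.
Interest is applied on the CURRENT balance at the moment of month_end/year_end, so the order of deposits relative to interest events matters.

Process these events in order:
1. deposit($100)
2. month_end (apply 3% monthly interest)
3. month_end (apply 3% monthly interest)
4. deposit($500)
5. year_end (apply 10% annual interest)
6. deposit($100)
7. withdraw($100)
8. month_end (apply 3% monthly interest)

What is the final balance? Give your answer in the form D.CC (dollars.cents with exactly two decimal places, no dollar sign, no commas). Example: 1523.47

Answer: 806.89

Derivation:
After 1 (deposit($100)): balance=$200.00 total_interest=$0.00
After 2 (month_end (apply 3% monthly interest)): balance=$206.00 total_interest=$6.00
After 3 (month_end (apply 3% monthly interest)): balance=$212.18 total_interest=$12.18
After 4 (deposit($500)): balance=$712.18 total_interest=$12.18
After 5 (year_end (apply 10% annual interest)): balance=$783.39 total_interest=$83.39
After 6 (deposit($100)): balance=$883.39 total_interest=$83.39
After 7 (withdraw($100)): balance=$783.39 total_interest=$83.39
After 8 (month_end (apply 3% monthly interest)): balance=$806.89 total_interest=$106.89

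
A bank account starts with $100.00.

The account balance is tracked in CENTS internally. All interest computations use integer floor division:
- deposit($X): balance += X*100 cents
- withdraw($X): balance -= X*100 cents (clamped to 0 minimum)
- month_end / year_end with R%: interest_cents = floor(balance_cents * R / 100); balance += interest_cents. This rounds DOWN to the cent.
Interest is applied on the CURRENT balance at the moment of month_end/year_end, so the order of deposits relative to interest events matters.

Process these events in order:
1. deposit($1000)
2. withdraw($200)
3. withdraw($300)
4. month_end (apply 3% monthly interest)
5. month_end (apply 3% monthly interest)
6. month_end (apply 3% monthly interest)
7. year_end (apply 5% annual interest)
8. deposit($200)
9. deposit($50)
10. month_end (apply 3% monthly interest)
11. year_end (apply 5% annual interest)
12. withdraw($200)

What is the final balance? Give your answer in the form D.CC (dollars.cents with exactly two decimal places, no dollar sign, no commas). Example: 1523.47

Answer: 814.88

Derivation:
After 1 (deposit($1000)): balance=$1100.00 total_interest=$0.00
After 2 (withdraw($200)): balance=$900.00 total_interest=$0.00
After 3 (withdraw($300)): balance=$600.00 total_interest=$0.00
After 4 (month_end (apply 3% monthly interest)): balance=$618.00 total_interest=$18.00
After 5 (month_end (apply 3% monthly interest)): balance=$636.54 total_interest=$36.54
After 6 (month_end (apply 3% monthly interest)): balance=$655.63 total_interest=$55.63
After 7 (year_end (apply 5% annual interest)): balance=$688.41 total_interest=$88.41
After 8 (deposit($200)): balance=$888.41 total_interest=$88.41
After 9 (deposit($50)): balance=$938.41 total_interest=$88.41
After 10 (month_end (apply 3% monthly interest)): balance=$966.56 total_interest=$116.56
After 11 (year_end (apply 5% annual interest)): balance=$1014.88 total_interest=$164.88
After 12 (withdraw($200)): balance=$814.88 total_interest=$164.88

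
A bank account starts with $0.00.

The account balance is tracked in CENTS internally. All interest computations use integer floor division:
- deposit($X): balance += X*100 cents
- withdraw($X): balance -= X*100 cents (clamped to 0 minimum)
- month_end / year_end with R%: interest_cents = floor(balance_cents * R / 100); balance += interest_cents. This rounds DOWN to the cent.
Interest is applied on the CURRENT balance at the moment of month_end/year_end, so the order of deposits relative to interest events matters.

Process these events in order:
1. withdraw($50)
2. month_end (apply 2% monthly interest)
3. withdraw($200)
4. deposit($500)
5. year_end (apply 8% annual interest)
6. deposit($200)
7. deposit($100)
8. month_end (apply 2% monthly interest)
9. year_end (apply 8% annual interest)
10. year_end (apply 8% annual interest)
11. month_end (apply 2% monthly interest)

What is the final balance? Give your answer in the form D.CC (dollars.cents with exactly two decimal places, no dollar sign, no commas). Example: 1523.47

After 1 (withdraw($50)): balance=$0.00 total_interest=$0.00
After 2 (month_end (apply 2% monthly interest)): balance=$0.00 total_interest=$0.00
After 3 (withdraw($200)): balance=$0.00 total_interest=$0.00
After 4 (deposit($500)): balance=$500.00 total_interest=$0.00
After 5 (year_end (apply 8% annual interest)): balance=$540.00 total_interest=$40.00
After 6 (deposit($200)): balance=$740.00 total_interest=$40.00
After 7 (deposit($100)): balance=$840.00 total_interest=$40.00
After 8 (month_end (apply 2% monthly interest)): balance=$856.80 total_interest=$56.80
After 9 (year_end (apply 8% annual interest)): balance=$925.34 total_interest=$125.34
After 10 (year_end (apply 8% annual interest)): balance=$999.36 total_interest=$199.36
After 11 (month_end (apply 2% monthly interest)): balance=$1019.34 total_interest=$219.34

Answer: 1019.34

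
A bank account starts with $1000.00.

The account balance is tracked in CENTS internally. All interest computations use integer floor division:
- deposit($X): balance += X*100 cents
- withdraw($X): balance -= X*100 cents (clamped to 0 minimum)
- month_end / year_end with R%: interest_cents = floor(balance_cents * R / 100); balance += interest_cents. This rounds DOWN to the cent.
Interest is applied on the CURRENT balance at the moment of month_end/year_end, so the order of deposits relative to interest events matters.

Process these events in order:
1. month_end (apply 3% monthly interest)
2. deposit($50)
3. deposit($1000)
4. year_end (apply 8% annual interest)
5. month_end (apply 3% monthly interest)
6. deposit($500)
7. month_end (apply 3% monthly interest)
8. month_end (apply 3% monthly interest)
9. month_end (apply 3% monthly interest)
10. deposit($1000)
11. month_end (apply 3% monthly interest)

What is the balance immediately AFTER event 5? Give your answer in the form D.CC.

Answer: 2313.79

Derivation:
After 1 (month_end (apply 3% monthly interest)): balance=$1030.00 total_interest=$30.00
After 2 (deposit($50)): balance=$1080.00 total_interest=$30.00
After 3 (deposit($1000)): balance=$2080.00 total_interest=$30.00
After 4 (year_end (apply 8% annual interest)): balance=$2246.40 total_interest=$196.40
After 5 (month_end (apply 3% monthly interest)): balance=$2313.79 total_interest=$263.79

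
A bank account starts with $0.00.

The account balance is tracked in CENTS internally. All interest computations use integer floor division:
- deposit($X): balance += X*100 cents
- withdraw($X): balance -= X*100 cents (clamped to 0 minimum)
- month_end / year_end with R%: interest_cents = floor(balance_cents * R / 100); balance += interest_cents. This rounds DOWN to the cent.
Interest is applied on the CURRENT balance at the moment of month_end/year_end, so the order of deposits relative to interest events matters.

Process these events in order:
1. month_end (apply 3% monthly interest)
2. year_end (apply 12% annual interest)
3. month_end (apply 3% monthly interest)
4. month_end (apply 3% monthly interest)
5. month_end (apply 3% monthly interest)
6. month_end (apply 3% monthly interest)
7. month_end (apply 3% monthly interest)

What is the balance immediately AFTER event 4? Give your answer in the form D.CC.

Answer: 0.00

Derivation:
After 1 (month_end (apply 3% monthly interest)): balance=$0.00 total_interest=$0.00
After 2 (year_end (apply 12% annual interest)): balance=$0.00 total_interest=$0.00
After 3 (month_end (apply 3% monthly interest)): balance=$0.00 total_interest=$0.00
After 4 (month_end (apply 3% monthly interest)): balance=$0.00 total_interest=$0.00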